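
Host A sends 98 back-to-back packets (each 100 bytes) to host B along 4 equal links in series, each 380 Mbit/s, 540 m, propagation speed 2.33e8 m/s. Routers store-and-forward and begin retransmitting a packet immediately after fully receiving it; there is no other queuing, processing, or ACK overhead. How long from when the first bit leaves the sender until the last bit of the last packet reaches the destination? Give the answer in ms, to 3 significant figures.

0.222 ms

Per-hop transmission t_tx = L/R = 800/380000000 = 0.00210526 ms.
Per-hop propagation t_prop = 540/233000000 = 0.0023176 ms.
Pipeline fill: first packet needs 4·t_tx to clear all hops; remaining 97 packets each add one t_tx.
Total = (4+98-1)·t_tx + 4·t_prop = 101·0.00210526 + 4·0.0023176 = 0.222 ms.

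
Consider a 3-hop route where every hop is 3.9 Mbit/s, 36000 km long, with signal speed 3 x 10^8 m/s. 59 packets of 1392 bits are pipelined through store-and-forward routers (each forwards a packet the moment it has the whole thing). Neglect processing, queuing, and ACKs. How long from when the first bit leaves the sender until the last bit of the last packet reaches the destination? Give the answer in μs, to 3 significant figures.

382000 μs

Per-hop transmission t_tx = L/R = 1392/3900000 = 356.923 μs.
Per-hop propagation t_prop = 36000000/300000000 = 120000 μs.
Pipeline fill: first packet needs 3·t_tx to clear all hops; remaining 58 packets each add one t_tx.
Total = (3+59-1)·t_tx + 3·t_prop = 61·356.923 + 3·120000 = 382000 μs.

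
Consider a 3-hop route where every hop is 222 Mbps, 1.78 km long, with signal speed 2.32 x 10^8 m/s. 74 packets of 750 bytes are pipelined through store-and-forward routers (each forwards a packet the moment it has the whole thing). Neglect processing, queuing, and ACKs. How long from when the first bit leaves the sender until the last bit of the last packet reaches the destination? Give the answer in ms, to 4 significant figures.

Per-hop transmission t_tx = L/R = 6000/222000000 = 0.027027 ms.
Per-hop propagation t_prop = 1780/2.32e+08 = 0.00767241 ms.
Pipeline fill: first packet needs 3·t_tx to clear all hops; remaining 73 packets each add one t_tx.
Total = (3+74-1)·t_tx + 3·t_prop = 76·0.027027 + 3·0.00767241 = 2.077 ms.

2.077 ms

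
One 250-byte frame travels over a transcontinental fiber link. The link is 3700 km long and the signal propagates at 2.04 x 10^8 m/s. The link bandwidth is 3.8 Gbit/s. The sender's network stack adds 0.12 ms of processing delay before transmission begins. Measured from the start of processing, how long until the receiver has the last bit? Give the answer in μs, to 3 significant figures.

18300 μs

L = 250 × 8 = 2000 bits.
Transmission delay = L/R = 2000 / 3800000000 = 0.526316 μs.
Propagation delay = d/s = 3700000 m / 204000000 m/s = 18137.3 μs.
Plus processing delay 0.12 ms = 120 μs.
Total = 18300 μs.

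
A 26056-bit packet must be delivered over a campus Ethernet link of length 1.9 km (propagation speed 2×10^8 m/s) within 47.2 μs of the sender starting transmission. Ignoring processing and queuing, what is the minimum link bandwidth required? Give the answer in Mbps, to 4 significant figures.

691.1 Mbps

Propagation delay = 1900 / 200000000 = 9.5 μs.
Transmission budget = 47.2 − 9.5 = 37.7 μs.
R ≥ L / t_tx = 26056 bits / 3.77e-05 s = 691.1 Mbps.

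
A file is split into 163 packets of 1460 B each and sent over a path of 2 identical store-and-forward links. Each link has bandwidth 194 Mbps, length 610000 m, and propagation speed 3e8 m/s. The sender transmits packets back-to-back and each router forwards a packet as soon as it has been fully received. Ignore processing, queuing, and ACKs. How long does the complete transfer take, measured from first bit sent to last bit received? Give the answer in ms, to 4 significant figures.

13.94 ms

Per-hop transmission t_tx = L/R = 11680/194000000 = 0.0602062 ms.
Per-hop propagation t_prop = 610000/300000000 = 2.03333 ms.
Pipeline fill: first packet needs 2·t_tx to clear all hops; remaining 162 packets each add one t_tx.
Total = (2+163-1)·t_tx + 2·t_prop = 164·0.0602062 + 2·2.03333 = 13.94 ms.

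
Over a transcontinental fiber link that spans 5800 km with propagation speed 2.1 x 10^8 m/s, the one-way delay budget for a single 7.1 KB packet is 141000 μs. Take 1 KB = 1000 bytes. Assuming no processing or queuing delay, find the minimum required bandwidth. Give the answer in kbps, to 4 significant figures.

L = 56800 bits.
Propagation delay = 5800000 / 210000000 = 27619 μs.
Transmission budget = 141000 − 27619 = 113381 μs.
R ≥ L / t_tx = 56800 bits / 0.113381 s = 501.0 kbps.

501.0 kbps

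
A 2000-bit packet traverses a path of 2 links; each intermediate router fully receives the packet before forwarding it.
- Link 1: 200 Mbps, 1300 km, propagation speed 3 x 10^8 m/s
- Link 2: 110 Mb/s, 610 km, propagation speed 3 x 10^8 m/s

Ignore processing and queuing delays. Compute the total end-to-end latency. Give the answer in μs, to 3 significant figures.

6390 μs

Transmission delays (L/R per hop): 10, 18.1818 μs; sum = 28.1818 μs.
Propagation delays (d/s per hop): 4333.33, 2033.33 μs; sum = 6366.67 μs.
End-to-end = 6390 μs.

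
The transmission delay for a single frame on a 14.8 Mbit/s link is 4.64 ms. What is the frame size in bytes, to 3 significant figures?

8580 bytes

L = R × t_tx = 14800000 b/s × 0.00464 s = 68672 bits.
In bytes: 68672 / 8 = 8580 bytes.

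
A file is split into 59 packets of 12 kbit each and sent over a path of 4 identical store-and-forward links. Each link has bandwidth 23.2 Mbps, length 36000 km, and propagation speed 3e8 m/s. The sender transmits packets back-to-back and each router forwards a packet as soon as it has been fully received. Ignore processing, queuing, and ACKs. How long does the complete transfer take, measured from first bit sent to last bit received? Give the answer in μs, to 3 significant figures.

512000 μs

Per-hop transmission t_tx = L/R = 12000/23200000 = 517.241 μs.
Per-hop propagation t_prop = 36000000/300000000 = 120000 μs.
Pipeline fill: first packet needs 4·t_tx to clear all hops; remaining 58 packets each add one t_tx.
Total = (4+59-1)·t_tx + 4·t_prop = 62·517.241 + 4·120000 = 512000 μs.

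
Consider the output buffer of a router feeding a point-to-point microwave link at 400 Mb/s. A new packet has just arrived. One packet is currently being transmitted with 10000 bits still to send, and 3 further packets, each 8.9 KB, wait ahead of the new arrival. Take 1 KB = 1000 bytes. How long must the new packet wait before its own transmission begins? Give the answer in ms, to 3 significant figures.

0.559 ms

Each queued packet: L/R = 71200/400000000 = 0.178 ms.
3 queued → 0.534 ms.
Plus remaining 10000 bits of current packet: 0.025 ms.
Queuing delay = 0.559 ms.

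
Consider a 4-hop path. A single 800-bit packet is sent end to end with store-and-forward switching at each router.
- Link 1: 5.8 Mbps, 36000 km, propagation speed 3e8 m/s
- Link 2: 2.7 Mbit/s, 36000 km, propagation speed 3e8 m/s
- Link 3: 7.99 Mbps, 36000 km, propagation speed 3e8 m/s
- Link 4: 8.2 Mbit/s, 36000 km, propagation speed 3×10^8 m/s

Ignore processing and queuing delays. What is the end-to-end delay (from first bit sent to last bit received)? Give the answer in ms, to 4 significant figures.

Transmission delays (L/R per hop): 0.137931, 0.296296, 0.100125, 0.097561 ms; sum = 0.631913 ms.
Propagation delays (d/s per hop): 120, 120, 120, 120 ms; sum = 480 ms.
End-to-end = 480.6 ms.

480.6 ms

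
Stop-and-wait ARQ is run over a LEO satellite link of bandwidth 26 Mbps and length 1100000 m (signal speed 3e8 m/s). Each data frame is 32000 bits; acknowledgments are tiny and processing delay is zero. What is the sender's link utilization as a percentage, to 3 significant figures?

t_tx = L/R = 32000/26000000 = 0.00123077 s.
t_prop = 1100000/300000000 = 0.00366667 s; RTT = 0.00733333 s.
Cycle = t_tx + RTT = 0.0085641 s.
Utilization = t_tx / cycle = 0.00123077/0.0085641 = 14.4 %.

14.4 %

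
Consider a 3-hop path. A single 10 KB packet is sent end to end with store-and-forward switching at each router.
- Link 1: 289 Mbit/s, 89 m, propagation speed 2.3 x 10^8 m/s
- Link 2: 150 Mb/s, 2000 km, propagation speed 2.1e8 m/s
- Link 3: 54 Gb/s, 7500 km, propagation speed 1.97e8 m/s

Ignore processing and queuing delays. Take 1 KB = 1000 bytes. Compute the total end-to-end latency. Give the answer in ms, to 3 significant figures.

48.4 ms

L = 80000 bits.
Transmission delays (L/R per hop): 0.276817, 0.533333, 0.00148148 ms; sum = 0.811631 ms.
Propagation delays (d/s per hop): 0.000386957, 9.52381, 38.0711 ms; sum = 47.5953 ms.
End-to-end = 48.4 ms.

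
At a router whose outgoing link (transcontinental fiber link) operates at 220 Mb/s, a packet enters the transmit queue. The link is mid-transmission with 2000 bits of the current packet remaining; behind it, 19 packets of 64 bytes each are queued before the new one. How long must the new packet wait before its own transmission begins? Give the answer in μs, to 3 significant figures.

53.3 μs

Each queued packet: L/R = 512/220000000 = 2.32727 μs.
19 queued → 44.2182 μs.
Plus remaining 2000 bits of current packet: 9.09091 μs.
Queuing delay = 53.3 μs.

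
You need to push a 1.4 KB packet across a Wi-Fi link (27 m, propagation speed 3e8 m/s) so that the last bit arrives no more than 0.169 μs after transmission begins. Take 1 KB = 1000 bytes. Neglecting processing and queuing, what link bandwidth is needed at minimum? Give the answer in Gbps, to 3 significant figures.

L = 11200 bits.
Propagation delay = 27 / 300000000 = 0.09 μs.
Transmission budget = 0.169 − 0.09 = 0.079 μs.
R ≥ L / t_tx = 11200 bits / 7.9e-08 s = 142 Gbps.

142 Gbps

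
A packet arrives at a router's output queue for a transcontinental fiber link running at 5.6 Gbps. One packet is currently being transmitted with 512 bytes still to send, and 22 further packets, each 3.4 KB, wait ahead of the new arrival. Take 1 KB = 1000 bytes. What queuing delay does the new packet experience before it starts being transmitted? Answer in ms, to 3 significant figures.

Each queued packet: L/R = 27200/5600000000 = 0.00485714 ms.
22 queued → 0.106857 ms.
Plus remaining 4096 bits of current packet: 0.000731429 ms.
Queuing delay = 0.108 ms.

0.108 ms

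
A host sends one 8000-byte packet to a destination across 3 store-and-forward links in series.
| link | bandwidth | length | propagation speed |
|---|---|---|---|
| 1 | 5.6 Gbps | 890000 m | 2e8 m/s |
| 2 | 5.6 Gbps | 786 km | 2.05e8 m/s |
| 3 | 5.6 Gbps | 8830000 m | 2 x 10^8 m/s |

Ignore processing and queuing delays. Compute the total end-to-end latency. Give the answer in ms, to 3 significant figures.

L = 8000 × 8 = 64000 bits.
Transmission delay per hop = L/R = 64000/5600000000 = 0.0114286 ms; 3 hops → 0.0342857 ms.
Propagation delays (d/s per hop): 4.45, 3.83415, 44.15 ms; sum = 52.4341 ms.
End-to-end = 52.5 ms.

52.5 ms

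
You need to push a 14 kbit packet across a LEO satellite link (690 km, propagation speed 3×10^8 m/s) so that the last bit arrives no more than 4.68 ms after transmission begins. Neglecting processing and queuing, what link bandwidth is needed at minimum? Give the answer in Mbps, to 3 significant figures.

5.88 Mbps

Propagation delay = 690000 / 300000000 = 2.3 ms.
Transmission budget = 4.68 − 2.3 = 2.38 ms.
R ≥ L / t_tx = 14000 bits / 0.00238 s = 5.88 Mbps.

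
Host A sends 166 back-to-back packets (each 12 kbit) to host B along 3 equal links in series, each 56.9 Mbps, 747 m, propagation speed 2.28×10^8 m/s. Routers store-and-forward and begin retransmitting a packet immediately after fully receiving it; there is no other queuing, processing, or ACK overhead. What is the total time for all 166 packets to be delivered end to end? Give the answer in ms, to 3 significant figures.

Per-hop transmission t_tx = L/R = 12000/56900000 = 0.210896 ms.
Per-hop propagation t_prop = 747/2.28e+08 = 0.00327632 ms.
Pipeline fill: first packet needs 3·t_tx to clear all hops; remaining 165 packets each add one t_tx.
Total = (3+166-1)·t_tx + 3·t_prop = 168·0.210896 + 3·0.00327632 = 35.4 ms.

35.4 ms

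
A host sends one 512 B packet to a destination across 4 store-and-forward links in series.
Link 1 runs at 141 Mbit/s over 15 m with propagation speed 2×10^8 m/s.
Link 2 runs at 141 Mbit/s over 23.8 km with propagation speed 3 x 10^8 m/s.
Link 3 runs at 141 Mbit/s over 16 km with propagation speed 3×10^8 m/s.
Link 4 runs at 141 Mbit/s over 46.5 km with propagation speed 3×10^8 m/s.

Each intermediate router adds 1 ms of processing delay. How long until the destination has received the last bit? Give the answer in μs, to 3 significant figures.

L = 512 × 8 = 4096 bits.
Transmission delay per hop = L/R = 4096/141000000 = 29.0496 μs; 4 hops → 116.199 μs.
Propagation delays (d/s per hop): 0.075, 79.3333, 53.3333, 155 μs; sum = 287.742 μs.
Processing at 3 router(s): 3 × 1 ms = 3000 μs.
End-to-end = 3400 μs.

3400 μs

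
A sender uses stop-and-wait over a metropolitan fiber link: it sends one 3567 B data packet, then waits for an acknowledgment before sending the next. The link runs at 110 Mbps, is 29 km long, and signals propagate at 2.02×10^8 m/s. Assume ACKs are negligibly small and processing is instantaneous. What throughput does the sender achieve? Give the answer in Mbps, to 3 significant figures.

52.2 Mbps

t_tx = L/R = 28536/110000000 = 0.000259418 s.
t_prop = 29000/202000000 = 0.000143564 s; RTT = 0.000287129 s.
Cycle = t_tx + RTT = 0.000546547 s.
Throughput = L / cycle = 28536 / 0.000546547 = 52.2 Mbps.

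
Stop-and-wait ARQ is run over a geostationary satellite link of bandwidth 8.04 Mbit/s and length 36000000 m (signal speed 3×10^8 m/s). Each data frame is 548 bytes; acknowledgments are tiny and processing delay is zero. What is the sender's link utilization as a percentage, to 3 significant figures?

0.227 %

t_tx = L/R = 4384/8.04e+06 = 0.000545274 s.
t_prop = 36000000/300000000 = 0.12 s; RTT = 0.24 s.
Cycle = t_tx + RTT = 0.240545 s.
Utilization = t_tx / cycle = 0.000545274/0.240545 = 0.227 %.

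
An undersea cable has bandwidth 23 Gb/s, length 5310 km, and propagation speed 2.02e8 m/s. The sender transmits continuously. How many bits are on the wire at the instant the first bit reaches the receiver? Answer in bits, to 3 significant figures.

Propagation delay = 5310000 / 202000000 = 0.0262871 s.
BDP = R × t_prop = 23000000000 × 0.0262871 = 604604000 bits.

605000000 bits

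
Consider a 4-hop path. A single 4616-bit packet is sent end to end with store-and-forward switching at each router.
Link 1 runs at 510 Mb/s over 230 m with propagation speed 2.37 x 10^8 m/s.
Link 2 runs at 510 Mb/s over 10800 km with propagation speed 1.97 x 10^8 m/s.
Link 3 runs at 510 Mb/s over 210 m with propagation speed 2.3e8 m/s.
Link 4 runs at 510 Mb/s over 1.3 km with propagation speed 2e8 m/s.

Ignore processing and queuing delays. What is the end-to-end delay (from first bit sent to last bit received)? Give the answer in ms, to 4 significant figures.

Transmission delay per hop = L/R = 4616/510000000 = 0.00905098 ms; 4 hops → 0.0362039 ms.
Propagation delays (d/s per hop): 0.000970464, 54.8223, 0.000913043, 0.0065 ms; sum = 54.8307 ms.
End-to-end = 54.87 ms.

54.87 ms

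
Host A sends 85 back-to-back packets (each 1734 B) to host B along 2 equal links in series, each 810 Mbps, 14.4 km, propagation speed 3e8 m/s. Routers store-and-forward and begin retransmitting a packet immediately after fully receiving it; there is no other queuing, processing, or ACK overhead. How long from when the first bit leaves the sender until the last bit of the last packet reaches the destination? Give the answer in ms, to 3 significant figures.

1.57 ms

Per-hop transmission t_tx = L/R = 13872/810000000 = 0.0171259 ms.
Per-hop propagation t_prop = 14400/300000000 = 0.048 ms.
Pipeline fill: first packet needs 2·t_tx to clear all hops; remaining 84 packets each add one t_tx.
Total = (2+85-1)·t_tx + 2·t_prop = 86·0.0171259 + 2·0.048 = 1.57 ms.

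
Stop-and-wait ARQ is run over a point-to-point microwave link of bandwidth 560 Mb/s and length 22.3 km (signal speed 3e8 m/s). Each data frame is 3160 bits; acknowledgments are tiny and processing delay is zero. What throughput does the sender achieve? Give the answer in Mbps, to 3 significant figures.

t_tx = L/R = 3160/560000000 = 5.64286e-06 s.
t_prop = 22300/300000000 = 7.43333e-05 s; RTT = 0.000148667 s.
Cycle = t_tx + RTT = 0.00015431 s.
Throughput = L / cycle = 3160 / 0.00015431 = 20.5 Mbps.

20.5 Mbps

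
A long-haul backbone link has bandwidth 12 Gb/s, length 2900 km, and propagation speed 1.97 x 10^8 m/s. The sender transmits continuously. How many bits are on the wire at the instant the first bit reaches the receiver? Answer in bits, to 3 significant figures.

Propagation delay = 2900000 / 197000000 = 0.0147208 s.
BDP = R × t_prop = 12000000000 × 0.0147208 = 176650000 bits.

177000000 bits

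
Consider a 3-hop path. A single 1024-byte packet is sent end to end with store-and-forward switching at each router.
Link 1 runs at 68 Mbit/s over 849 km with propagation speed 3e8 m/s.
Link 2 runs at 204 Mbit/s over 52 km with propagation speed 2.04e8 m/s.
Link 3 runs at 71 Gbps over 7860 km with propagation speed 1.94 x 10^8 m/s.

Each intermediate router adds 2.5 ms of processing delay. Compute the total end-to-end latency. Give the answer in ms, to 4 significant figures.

48.76 ms

L = 1024 × 8 = 8192 bits.
Transmission delays (L/R per hop): 0.120471, 0.0401569, 0.00011538 ms; sum = 0.160743 ms.
Propagation delays (d/s per hop): 2.83, 0.254902, 40.5155 ms; sum = 43.6004 ms.
Processing at 2 router(s): 2 × 2.5 ms = 5 ms.
End-to-end = 48.76 ms.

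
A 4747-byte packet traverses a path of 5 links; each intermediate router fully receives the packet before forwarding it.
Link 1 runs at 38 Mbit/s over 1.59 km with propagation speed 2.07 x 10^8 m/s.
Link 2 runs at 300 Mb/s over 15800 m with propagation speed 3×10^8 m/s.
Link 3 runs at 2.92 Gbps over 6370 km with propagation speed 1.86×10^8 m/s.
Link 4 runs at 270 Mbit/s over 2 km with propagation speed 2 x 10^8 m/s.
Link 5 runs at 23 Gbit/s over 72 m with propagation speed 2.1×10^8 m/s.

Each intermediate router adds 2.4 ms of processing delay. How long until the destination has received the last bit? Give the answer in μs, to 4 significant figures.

L = 4747 × 8 = 37976 bits.
Transmission delays (L/R per hop): 999.368, 126.587, 13.0055, 140.652, 1.65113 μs; sum = 1281.26 μs.
Propagation delays (d/s per hop): 7.68116, 52.6667, 34247.3, 10, 0.342857 μs; sum = 34318 μs.
Processing at 4 router(s): 4 × 2.4 ms = 9600 μs.
End-to-end = 45200 μs.

45200 μs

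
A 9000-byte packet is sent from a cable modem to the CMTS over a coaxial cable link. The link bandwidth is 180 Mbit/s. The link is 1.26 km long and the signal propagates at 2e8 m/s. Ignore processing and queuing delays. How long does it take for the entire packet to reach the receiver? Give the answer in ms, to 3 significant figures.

L = 9000 × 8 = 72000 bits.
Transmission delay = L/R = 72000 / 180000000 = 0.4 ms.
Propagation delay = d/s = 1260 m / 200000000 m/s = 0.0063 ms.
Total = 0.406 ms.

0.406 ms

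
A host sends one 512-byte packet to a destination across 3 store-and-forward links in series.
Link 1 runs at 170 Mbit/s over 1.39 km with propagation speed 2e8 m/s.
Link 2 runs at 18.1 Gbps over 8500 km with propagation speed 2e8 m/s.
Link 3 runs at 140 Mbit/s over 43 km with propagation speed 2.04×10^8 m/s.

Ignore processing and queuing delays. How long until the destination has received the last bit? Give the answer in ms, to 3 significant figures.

L = 512 × 8 = 4096 bits.
Transmission delays (L/R per hop): 0.0240941, 0.000226298, 0.0292571 ms; sum = 0.0535776 ms.
Propagation delays (d/s per hop): 0.00695, 42.5, 0.210784 ms; sum = 42.7177 ms.
End-to-end = 42.8 ms.

42.8 ms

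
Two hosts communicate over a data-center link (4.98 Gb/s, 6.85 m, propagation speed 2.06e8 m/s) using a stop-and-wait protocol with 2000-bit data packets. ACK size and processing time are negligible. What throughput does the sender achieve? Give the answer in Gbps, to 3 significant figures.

t_tx = L/R = 2000/4980000000 = 4.01606e-07 s.
t_prop = 6.85/206000000 = 3.32524e-08 s; RTT = 6.65049e-08 s.
Cycle = t_tx + RTT = 4.68111e-07 s.
Throughput = L / cycle = 2000 / 4.68111e-07 = 4.27 Gbps.

4.27 Gbps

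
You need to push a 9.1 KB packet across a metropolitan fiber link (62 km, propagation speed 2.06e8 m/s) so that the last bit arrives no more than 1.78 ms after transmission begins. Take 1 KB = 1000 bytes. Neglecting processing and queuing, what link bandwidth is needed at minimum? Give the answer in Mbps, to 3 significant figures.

49.2 Mbps

L = 72800 bits.
Propagation delay = 62000 / 206000000 = 0.300971 ms.
Transmission budget = 1.78 − 0.300971 = 1.47903 ms.
R ≥ L / t_tx = 72800 bits / 0.00147903 s = 49.2 Mbps.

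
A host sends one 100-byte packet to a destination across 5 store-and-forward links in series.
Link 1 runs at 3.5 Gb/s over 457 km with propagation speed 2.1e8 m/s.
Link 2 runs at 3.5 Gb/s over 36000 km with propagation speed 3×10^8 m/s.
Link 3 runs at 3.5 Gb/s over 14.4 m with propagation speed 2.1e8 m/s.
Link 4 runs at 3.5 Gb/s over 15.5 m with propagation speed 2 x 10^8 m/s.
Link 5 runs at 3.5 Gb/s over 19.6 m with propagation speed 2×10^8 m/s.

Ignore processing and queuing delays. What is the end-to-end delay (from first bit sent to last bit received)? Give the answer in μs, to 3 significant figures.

L = 100 × 8 = 800 bits.
Transmission delay per hop = L/R = 800/3500000000 = 0.228571 μs; 5 hops → 1.14286 μs.
Propagation delays (d/s per hop): 2176.19, 120000, 0.0685714, 0.0775, 0.098 μs; sum = 122176 μs.
End-to-end = 122000 μs.

122000 μs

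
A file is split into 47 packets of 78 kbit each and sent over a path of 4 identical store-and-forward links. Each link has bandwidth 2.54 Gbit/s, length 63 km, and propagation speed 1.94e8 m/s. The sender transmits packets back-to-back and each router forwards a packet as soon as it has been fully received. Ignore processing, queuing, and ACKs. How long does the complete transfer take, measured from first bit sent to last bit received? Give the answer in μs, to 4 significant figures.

2834 μs

Per-hop transmission t_tx = L/R = 78000/2540000000 = 30.7087 μs.
Per-hop propagation t_prop = 63000/194000000 = 324.742 μs.
Pipeline fill: first packet needs 4·t_tx to clear all hops; remaining 46 packets each add one t_tx.
Total = (4+47-1)·t_tx + 4·t_prop = 50·30.7087 + 4·324.742 = 2834 μs.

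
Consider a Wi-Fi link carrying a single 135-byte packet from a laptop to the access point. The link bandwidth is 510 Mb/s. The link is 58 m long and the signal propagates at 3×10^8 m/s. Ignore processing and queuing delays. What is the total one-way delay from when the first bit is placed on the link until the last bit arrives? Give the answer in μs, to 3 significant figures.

L = 135 × 8 = 1080 bits.
Transmission delay = L/R = 1080 / 510000000 = 2.11765 μs.
Propagation delay = d/s = 58 m / 300000000 m/s = 0.193333 μs.
Total = 2.31 μs.

2.31 μs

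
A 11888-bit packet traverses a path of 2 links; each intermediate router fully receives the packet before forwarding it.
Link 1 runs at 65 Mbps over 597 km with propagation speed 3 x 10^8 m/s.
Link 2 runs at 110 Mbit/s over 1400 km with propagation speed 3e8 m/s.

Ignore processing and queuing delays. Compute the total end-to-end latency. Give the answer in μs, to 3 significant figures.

Transmission delays (L/R per hop): 182.892, 108.073 μs; sum = 290.965 μs.
Propagation delays (d/s per hop): 1990, 4666.67 μs; sum = 6656.67 μs.
End-to-end = 6950 μs.

6950 μs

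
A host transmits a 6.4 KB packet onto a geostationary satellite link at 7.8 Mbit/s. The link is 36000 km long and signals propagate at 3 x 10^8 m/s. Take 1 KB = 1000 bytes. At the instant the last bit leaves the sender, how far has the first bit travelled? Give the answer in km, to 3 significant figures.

t_tx = L/R = 51200/7800000 = 0.0065641 s.
Distance = s × t_tx = 300000000 × 0.0065641 = 1970 km.

1970 km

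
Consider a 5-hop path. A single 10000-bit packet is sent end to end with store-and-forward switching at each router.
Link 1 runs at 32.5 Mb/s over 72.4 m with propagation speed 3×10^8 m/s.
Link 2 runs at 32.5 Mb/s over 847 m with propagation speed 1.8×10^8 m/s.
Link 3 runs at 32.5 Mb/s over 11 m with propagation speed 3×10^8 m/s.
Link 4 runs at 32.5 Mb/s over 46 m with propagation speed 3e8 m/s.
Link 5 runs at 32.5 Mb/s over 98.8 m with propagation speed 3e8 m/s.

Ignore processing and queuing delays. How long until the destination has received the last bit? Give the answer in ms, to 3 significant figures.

1.54 ms

Transmission delay per hop = L/R = 10000/32500000 = 0.307692 ms; 5 hops → 1.53846 ms.
Propagation delays (d/s per hop): 0.000241333, 0.00470556, 3.66667e-05, 0.000153333, 0.000329333 ms; sum = 0.00546622 ms.
End-to-end = 1.54 ms.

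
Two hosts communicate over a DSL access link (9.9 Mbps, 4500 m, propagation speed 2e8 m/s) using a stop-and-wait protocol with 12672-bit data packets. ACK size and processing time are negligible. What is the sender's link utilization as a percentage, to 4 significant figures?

96.60 %

t_tx = L/R = 12672/9900000 = 0.00128 s.
t_prop = 4500/200000000 = 2.25e-05 s; RTT = 4.5e-05 s.
Cycle = t_tx + RTT = 0.001325 s.
Utilization = t_tx / cycle = 0.00128/0.001325 = 96.60 %.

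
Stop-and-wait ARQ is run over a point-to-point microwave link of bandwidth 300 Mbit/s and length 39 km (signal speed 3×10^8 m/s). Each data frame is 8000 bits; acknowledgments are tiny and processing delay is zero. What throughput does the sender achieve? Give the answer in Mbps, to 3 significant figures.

27.9 Mbps

t_tx = L/R = 8000/300000000 = 2.66667e-05 s.
t_prop = 39000/300000000 = 0.00013 s; RTT = 0.00026 s.
Cycle = t_tx + RTT = 0.000286667 s.
Throughput = L / cycle = 8000 / 0.000286667 = 27.9 Mbps.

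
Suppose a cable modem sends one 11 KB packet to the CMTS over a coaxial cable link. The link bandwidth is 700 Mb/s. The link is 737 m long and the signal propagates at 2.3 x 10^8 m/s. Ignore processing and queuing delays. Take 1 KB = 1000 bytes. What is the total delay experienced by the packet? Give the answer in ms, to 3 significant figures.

L = 88000 bits.
Transmission delay = L/R = 88000 / 700000000 = 0.125714 ms.
Propagation delay = d/s = 737 m / 2.3e+08 m/s = 0.00320435 ms.
Total = 0.129 ms.

0.129 ms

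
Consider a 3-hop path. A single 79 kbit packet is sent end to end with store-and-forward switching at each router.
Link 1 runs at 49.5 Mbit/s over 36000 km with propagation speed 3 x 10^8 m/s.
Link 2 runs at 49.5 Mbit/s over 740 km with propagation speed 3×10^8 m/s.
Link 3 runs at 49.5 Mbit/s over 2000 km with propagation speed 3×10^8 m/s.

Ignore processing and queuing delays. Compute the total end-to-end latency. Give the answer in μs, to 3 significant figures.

134000 μs

L = 79000 bits.
Transmission delay per hop = L/R = 79000/49500000 = 1595.96 μs; 3 hops → 4787.88 μs.
Propagation delays (d/s per hop): 120000, 2466.67, 6666.67 μs; sum = 129133 μs.
End-to-end = 134000 μs.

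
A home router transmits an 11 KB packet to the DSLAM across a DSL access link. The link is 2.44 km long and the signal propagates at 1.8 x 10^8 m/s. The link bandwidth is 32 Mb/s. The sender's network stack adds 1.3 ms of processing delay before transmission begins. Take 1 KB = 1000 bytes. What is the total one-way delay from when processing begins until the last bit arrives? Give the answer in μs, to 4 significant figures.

L = 88000 bits.
Transmission delay = L/R = 88000 / 32000000 = 2750 μs.
Propagation delay = d/s = 2440 m / 180000000 m/s = 13.5556 μs.
Plus processing delay 1.3 ms = 1300 μs.
Total = 4064 μs.

4064 μs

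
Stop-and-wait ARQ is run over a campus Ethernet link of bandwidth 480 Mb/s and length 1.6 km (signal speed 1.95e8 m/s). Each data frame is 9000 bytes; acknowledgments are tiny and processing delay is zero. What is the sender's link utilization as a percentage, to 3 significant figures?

90.1 %

t_tx = L/R = 72000/480000000 = 0.00015 s.
t_prop = 1600/195000000 = 8.20513e-06 s; RTT = 1.64103e-05 s.
Cycle = t_tx + RTT = 0.00016641 s.
Utilization = t_tx / cycle = 0.00015/0.00016641 = 90.1 %.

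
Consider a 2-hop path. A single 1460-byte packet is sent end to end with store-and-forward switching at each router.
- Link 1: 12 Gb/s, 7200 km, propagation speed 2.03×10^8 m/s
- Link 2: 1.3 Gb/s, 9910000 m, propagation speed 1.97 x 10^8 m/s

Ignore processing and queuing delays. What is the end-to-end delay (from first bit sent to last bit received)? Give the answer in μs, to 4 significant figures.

85780 μs

L = 1460 × 8 = 11680 bits.
Transmission delays (L/R per hop): 0.973333, 8.98462 μs; sum = 9.95795 μs.
Propagation delays (d/s per hop): 35468, 50304.6 μs; sum = 85772.5 μs.
End-to-end = 85780 μs.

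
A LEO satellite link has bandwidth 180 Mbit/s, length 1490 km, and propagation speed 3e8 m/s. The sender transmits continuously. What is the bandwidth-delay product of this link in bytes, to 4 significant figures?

111800 bytes

Propagation delay = 1490000 / 300000000 = 0.00496667 s.
BDP = R × t_prop = 180000000 × 0.00496667 = 894000 bits.
In bytes: 894000/8 = 111800 bytes.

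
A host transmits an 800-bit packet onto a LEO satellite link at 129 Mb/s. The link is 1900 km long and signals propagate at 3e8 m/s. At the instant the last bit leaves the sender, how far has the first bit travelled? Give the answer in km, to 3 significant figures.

t_tx = L/R = 800/129000000 = 6.20155e-06 s.
Distance = s × t_tx = 300000000 × 6.20155e-06 = 1.86 km.

1.86 km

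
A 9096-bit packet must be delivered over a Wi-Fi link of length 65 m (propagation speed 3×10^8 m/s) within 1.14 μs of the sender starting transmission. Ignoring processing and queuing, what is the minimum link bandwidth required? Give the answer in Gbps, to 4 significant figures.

9.851 Gbps

Propagation delay = 65 / 300000000 = 0.216667 μs.
Transmission budget = 1.14 − 0.216667 = 0.923333 μs.
R ≥ L / t_tx = 9096 bits / 9.23333e-07 s = 9.851 Gbps.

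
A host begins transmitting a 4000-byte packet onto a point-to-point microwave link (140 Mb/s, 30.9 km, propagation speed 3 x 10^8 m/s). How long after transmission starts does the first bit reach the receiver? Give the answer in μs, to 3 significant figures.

103 μs

First bit experiences only propagation delay: d/s = 30900/300000000 = 103 μs.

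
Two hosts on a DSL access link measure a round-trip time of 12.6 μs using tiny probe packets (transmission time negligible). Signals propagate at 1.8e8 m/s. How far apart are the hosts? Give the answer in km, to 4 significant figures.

1.134 km

One-way propagation = RTT/2 = 6.3 μs.
d = s × t = 180000000 × 6.3e-06 = 1.134 km.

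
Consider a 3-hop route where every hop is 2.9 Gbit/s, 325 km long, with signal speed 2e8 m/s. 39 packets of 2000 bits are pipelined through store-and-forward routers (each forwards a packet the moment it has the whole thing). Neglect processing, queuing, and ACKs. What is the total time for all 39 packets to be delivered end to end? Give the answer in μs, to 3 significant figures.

4900 μs

Per-hop transmission t_tx = L/R = 2000/2900000000 = 0.689655 μs.
Per-hop propagation t_prop = 325000/200000000 = 1625 μs.
Pipeline fill: first packet needs 3·t_tx to clear all hops; remaining 38 packets each add one t_tx.
Total = (3+39-1)·t_tx + 3·t_prop = 41·0.689655 + 3·1625 = 4900 μs.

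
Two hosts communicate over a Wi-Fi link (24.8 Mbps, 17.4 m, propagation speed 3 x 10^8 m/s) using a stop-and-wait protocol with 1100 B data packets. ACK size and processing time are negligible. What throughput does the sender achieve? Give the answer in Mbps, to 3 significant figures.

24.8 Mbps

t_tx = L/R = 8800/24800000 = 0.000354839 s.
t_prop = 17.4/300000000 = 5.8e-08 s; RTT = 1.16e-07 s.
Cycle = t_tx + RTT = 0.000354955 s.
Throughput = L / cycle = 8800 / 0.000354955 = 24.8 Mbps.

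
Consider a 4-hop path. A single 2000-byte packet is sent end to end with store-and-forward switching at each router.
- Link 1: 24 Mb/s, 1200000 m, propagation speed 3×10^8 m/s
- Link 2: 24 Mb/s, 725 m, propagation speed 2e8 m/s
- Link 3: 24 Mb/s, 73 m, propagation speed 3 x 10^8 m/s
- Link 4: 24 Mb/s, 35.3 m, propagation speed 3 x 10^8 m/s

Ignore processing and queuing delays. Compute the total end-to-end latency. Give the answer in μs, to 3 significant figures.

L = 2000 × 8 = 16000 bits.
Transmission delay per hop = L/R = 16000/24000000 = 666.667 μs; 4 hops → 2666.67 μs.
Propagation delays (d/s per hop): 4000, 3.625, 0.243333, 0.117667 μs; sum = 4003.99 μs.
End-to-end = 6670 μs.

6670 μs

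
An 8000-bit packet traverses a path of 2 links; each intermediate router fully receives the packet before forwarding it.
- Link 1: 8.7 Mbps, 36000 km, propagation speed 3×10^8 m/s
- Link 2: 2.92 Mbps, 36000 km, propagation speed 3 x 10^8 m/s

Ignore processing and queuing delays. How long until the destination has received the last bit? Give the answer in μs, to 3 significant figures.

Transmission delays (L/R per hop): 919.54, 2739.73 μs; sum = 3659.27 μs.
Propagation delays (d/s per hop): 120000, 120000 μs; sum = 240000 μs.
End-to-end = 244000 μs.

244000 μs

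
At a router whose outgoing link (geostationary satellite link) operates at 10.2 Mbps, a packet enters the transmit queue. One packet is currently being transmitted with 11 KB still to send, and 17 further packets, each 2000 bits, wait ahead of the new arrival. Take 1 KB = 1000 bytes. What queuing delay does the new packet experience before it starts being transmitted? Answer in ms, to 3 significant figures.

Each queued packet: L/R = 2000/10200000 = 0.196078 ms.
17 queued → 3.33333 ms.
Plus remaining 88000 bits of current packet: 8.62745 ms.
Queuing delay = 12.0 ms.

12.0 ms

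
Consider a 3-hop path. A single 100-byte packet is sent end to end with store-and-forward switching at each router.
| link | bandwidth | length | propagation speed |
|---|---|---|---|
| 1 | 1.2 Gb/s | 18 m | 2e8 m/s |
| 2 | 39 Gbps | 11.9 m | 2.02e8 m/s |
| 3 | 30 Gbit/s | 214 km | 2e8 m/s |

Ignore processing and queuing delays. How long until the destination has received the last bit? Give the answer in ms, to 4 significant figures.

1.071 ms

L = 100 × 8 = 800 bits.
Transmission delays (L/R per hop): 0.000666667, 2.05128e-05, 2.66667e-05 ms; sum = 0.000713846 ms.
Propagation delays (d/s per hop): 9e-05, 5.89109e-05, 1.07 ms; sum = 1.07015 ms.
End-to-end = 1.071 ms.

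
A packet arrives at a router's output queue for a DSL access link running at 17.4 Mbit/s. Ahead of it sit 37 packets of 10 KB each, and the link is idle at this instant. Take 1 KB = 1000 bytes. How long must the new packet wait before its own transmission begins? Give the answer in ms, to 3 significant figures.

Each queued packet: L/R = 80000/17400000 = 4.5977 ms.
37 queued → 170.115 ms.
Queuing delay = 170 ms.

170 ms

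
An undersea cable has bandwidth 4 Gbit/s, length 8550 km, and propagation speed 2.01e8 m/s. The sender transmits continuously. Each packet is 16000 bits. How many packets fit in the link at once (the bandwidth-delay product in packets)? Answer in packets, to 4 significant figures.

10630 packets

Propagation delay = 8550000 / 2.01e+08 = 0.0425373 s.
BDP = R × t_prop = 4000000000 × 0.0425373 = 170149000 bits.
In packets of 16000 bits: 10630 packets.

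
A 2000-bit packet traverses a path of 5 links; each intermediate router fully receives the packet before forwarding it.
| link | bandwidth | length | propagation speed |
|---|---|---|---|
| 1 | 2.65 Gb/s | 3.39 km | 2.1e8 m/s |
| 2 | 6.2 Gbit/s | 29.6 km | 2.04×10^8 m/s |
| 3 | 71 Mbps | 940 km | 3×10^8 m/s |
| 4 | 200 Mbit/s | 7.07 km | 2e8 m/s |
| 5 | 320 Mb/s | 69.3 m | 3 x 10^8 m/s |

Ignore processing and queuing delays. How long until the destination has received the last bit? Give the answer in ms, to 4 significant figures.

3.376 ms

Transmission delays (L/R per hop): 0.000754717, 0.000322581, 0.028169, 0.01, 0.00625 ms; sum = 0.0454963 ms.
Propagation delays (d/s per hop): 0.0161429, 0.145098, 3.13333, 0.03535, 0.000231 ms; sum = 3.33016 ms.
End-to-end = 3.376 ms.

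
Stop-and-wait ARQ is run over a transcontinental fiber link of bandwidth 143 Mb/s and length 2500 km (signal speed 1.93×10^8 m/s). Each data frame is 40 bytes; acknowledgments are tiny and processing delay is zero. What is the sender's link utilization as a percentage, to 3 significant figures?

0.00864 %

t_tx = L/R = 320/143000000 = 2.23776e-06 s.
t_prop = 2500000/193000000 = 0.0129534 s; RTT = 0.0259067 s.
Cycle = t_tx + RTT = 0.025909 s.
Utilization = t_tx / cycle = 2.23776e-06/0.025909 = 0.00864 %.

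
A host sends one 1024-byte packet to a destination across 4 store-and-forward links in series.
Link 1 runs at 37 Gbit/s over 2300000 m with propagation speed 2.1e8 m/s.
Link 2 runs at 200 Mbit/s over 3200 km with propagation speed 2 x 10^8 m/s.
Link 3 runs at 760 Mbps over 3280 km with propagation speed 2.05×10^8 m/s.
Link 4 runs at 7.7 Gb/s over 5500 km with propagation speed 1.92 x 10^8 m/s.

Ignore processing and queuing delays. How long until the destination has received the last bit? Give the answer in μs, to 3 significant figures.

L = 1024 × 8 = 8192 bits.
Transmission delays (L/R per hop): 0.221405, 40.96, 10.7789, 1.0639 μs; sum = 53.0242 μs.
Propagation delays (d/s per hop): 10952.4, 16000, 16000, 28645.8 μs; sum = 71598.2 μs.
End-to-end = 71700 μs.

71700 μs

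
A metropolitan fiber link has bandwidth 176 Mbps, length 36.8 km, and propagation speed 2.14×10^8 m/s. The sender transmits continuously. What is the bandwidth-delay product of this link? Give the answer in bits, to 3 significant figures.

Propagation delay = 36800 / 214000000 = 0.000171963 s.
BDP = R × t_prop = 176000000 × 0.000171963 = 30265.4 bits.

30300 bits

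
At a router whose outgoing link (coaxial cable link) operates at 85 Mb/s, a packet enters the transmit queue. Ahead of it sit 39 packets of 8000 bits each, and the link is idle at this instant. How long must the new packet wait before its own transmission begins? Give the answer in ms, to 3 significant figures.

3.67 ms

Each queued packet: L/R = 8000/85000000 = 0.0941176 ms.
39 queued → 3.67059 ms.
Queuing delay = 3.67 ms.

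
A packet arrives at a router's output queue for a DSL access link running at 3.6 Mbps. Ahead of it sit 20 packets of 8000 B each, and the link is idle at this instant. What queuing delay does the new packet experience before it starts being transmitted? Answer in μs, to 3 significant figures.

356000 μs

Each queued packet: L/R = 64000/3600000 = 17777.8 μs.
20 queued → 355556 μs.
Queuing delay = 356000 μs.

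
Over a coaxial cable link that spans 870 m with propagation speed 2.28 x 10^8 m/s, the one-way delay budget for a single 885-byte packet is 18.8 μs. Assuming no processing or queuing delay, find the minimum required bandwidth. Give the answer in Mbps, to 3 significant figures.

472 Mbps

L = 7080 bits.
Propagation delay = 870 / 2.28e+08 = 3.81579 μs.
Transmission budget = 18.8 − 3.81579 = 14.9842 μs.
R ≥ L / t_tx = 7080 bits / 1.49842e-05 s = 472 Mbps.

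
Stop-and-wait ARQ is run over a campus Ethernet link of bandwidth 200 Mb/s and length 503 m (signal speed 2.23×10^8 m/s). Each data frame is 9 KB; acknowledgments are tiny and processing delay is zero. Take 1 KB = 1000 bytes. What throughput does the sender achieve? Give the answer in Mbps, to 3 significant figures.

198 Mbps

t_tx = L/R = 72000/200000000 = 0.00036 s.
t_prop = 503/223000000 = 2.25561e-06 s; RTT = 4.51121e-06 s.
Cycle = t_tx + RTT = 0.000364511 s.
Throughput = L / cycle = 72000 / 0.000364511 = 198 Mbps.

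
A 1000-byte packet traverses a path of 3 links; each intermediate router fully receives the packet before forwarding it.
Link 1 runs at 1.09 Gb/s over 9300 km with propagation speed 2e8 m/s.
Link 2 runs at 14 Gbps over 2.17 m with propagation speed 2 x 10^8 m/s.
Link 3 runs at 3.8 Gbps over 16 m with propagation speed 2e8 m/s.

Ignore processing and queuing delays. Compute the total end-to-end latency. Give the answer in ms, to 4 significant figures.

L = 1000 × 8 = 8000 bits.
Transmission delays (L/R per hop): 0.00733945, 0.000571429, 0.00210526 ms; sum = 0.0100161 ms.
Propagation delays (d/s per hop): 46.5, 1.085e-05, 8e-05 ms; sum = 46.5001 ms.
End-to-end = 46.51 ms.

46.51 ms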